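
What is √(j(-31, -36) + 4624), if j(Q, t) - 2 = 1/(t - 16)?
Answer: √3127163/26 ≈ 68.015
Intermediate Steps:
j(Q, t) = 2 + 1/(-16 + t) (j(Q, t) = 2 + 1/(t - 16) = 2 + 1/(-16 + t))
√(j(-31, -36) + 4624) = √((-31 + 2*(-36))/(-16 - 36) + 4624) = √((-31 - 72)/(-52) + 4624) = √(-1/52*(-103) + 4624) = √(103/52 + 4624) = √(240551/52) = √3127163/26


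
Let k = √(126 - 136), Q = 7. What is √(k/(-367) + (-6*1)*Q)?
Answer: √(-5656938 - 367*I*√10)/367 ≈ 0.00066478 - 6.4807*I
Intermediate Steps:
k = I*√10 (k = √(-10) = I*√10 ≈ 3.1623*I)
√(k/(-367) + (-6*1)*Q) = √((I*√10)/(-367) - 6*1*7) = √((I*√10)*(-1/367) - 6*7) = √(-I*√10/367 - 42) = √(-42 - I*√10/367)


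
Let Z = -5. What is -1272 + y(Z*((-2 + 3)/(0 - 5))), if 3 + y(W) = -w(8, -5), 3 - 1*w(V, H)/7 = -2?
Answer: -1310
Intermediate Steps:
w(V, H) = 35 (w(V, H) = 21 - 7*(-2) = 21 + 14 = 35)
y(W) = -38 (y(W) = -3 - 1*35 = -3 - 35 = -38)
-1272 + y(Z*((-2 + 3)/(0 - 5))) = -1272 - 38 = -1310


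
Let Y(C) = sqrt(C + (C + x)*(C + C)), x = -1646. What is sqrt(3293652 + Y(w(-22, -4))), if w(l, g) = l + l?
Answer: sqrt(3293652 + 2*sqrt(37169)) ≈ 1814.9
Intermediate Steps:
w(l, g) = 2*l
Y(C) = sqrt(C + 2*C*(-1646 + C)) (Y(C) = sqrt(C + (C - 1646)*(C + C)) = sqrt(C + (-1646 + C)*(2*C)) = sqrt(C + 2*C*(-1646 + C)))
sqrt(3293652 + Y(w(-22, -4))) = sqrt(3293652 + sqrt((2*(-22))*(-3291 + 2*(2*(-22))))) = sqrt(3293652 + sqrt(-44*(-3291 + 2*(-44)))) = sqrt(3293652 + sqrt(-44*(-3291 - 88))) = sqrt(3293652 + sqrt(-44*(-3379))) = sqrt(3293652 + sqrt(148676)) = sqrt(3293652 + 2*sqrt(37169))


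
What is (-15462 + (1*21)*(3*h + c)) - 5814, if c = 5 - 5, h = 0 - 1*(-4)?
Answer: -21024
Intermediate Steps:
h = 4 (h = 0 + 4 = 4)
c = 0
(-15462 + (1*21)*(3*h + c)) - 5814 = (-15462 + (1*21)*(3*4 + 0)) - 5814 = (-15462 + 21*(12 + 0)) - 5814 = (-15462 + 21*12) - 5814 = (-15462 + 252) - 5814 = -15210 - 5814 = -21024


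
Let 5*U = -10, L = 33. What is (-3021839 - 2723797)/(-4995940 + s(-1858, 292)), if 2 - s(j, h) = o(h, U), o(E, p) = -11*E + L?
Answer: 638404/554751 ≈ 1.1508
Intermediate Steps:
U = -2 (U = (⅕)*(-10) = -2)
o(E, p) = 33 - 11*E (o(E, p) = -11*E + 33 = 33 - 11*E)
s(j, h) = -31 + 11*h (s(j, h) = 2 - (33 - 11*h) = 2 + (-33 + 11*h) = -31 + 11*h)
(-3021839 - 2723797)/(-4995940 + s(-1858, 292)) = (-3021839 - 2723797)/(-4995940 + (-31 + 11*292)) = -5745636/(-4995940 + (-31 + 3212)) = -5745636/(-4995940 + 3181) = -5745636/(-4992759) = -5745636*(-1/4992759) = 638404/554751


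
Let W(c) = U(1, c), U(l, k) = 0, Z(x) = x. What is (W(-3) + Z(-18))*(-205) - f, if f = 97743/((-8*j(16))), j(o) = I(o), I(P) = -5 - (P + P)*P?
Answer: 15164097/4136 ≈ 3666.4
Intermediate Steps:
I(P) = -5 - 2*P² (I(P) = -5 - 2*P*P = -5 - 2*P²)
W(c) = 0
j(o) = -5 - 2*o²
f = 97743/4136 (f = 97743/((-8*(-5 - 2*16²))) = 97743/((-8*(-5 - 2*256))) = 97743/((-8*(-5 - 512))) = 97743/((-8*(-517))) = 97743/4136 ≈ 23.632)
(W(-3) + Z(-18))*(-205) - f = (0 - 18)*(-205) - 1*97743/4136 = -18*(-205) - 97743/4136 = 3690 - 97743/4136 = 15164097/4136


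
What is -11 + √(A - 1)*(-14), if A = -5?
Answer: -11 - 14*I*√6 ≈ -11.0 - 34.293*I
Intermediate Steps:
-11 + √(A - 1)*(-14) = -11 + √(-5 - 1)*(-14) = -11 + √(-6)*(-14) = -11 + (I*√6)*(-14) = -11 - 14*I*√6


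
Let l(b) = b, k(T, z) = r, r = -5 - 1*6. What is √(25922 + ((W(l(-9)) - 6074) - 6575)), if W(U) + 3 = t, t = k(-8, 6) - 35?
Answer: 2*√3306 ≈ 115.00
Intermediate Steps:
r = -11 (r = -5 - 6 = -11)
k(T, z) = -11
t = -46 (t = -11 - 35 = -46)
W(U) = -49 (W(U) = -3 - 46 = -49)
√(25922 + ((W(l(-9)) - 6074) - 6575)) = √(25922 + ((-49 - 6074) - 6575)) = √(25922 + (-6123 - 6575)) = √(25922 - 12698) = √13224 = 2*√3306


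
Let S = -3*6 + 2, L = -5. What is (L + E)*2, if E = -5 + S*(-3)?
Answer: 76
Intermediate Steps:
S = -16 (S = -18 + 2 = -16)
E = 43 (E = -5 - 16*(-3) = -5 + 48 = 43)
(L + E)*2 = (-5 + 43)*2 = 38*2 = 76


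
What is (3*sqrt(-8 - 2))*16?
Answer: 48*I*sqrt(10) ≈ 151.79*I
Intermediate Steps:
(3*sqrt(-8 - 2))*16 = (3*sqrt(-10))*16 = (3*(I*sqrt(10)))*16 = (3*I*sqrt(10))*16 = 48*I*sqrt(10)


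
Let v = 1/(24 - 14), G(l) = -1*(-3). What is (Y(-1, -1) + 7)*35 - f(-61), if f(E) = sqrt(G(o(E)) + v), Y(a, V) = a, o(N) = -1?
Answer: 210 - sqrt(310)/10 ≈ 208.24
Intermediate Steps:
G(l) = 3
v = 1/10 ≈ 0.10000
f(E) = sqrt(310)/10 (f(E) = sqrt(3 + 1/10) = sqrt(31/10) = sqrt(310)/10)
(Y(-1, -1) + 7)*35 - f(-61) = (-1 + 7)*35 - sqrt(310)/10 = 6*35 - sqrt(310)/10 = 210 - sqrt(310)/10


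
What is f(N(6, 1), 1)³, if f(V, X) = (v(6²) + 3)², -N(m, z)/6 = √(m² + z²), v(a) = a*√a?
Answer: 110322650964681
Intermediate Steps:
v(a) = a^(3/2)
N(m, z) = -6*√(m² + z²)
f(V, X) = 47961 (f(V, X) = ((6²)^(3/2) + 3)² = (36^(3/2) + 3)² = (216 + 3)² = 219² = 47961)
f(N(6, 1), 1)³ = 47961³ = 110322650964681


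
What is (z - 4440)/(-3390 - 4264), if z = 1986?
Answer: 1227/3827 ≈ 0.32062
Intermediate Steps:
(z - 4440)/(-3390 - 4264) = (1986 - 4440)/(-3390 - 4264) = -2454/(-7654) = -2454*(-1/7654) = 1227/3827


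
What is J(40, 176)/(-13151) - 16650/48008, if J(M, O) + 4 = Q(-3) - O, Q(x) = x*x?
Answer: -105377391/315676604 ≈ -0.33381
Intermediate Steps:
Q(x) = x²
J(M, O) = 5 - O (J(M, O) = -4 + ((-3)² - O) = -4 + (9 - O) = 5 - O)
J(40, 176)/(-13151) - 16650/48008 = (5 - 1*176)/(-13151) - 16650/48008 = (5 - 176)*(-1/13151) - 16650*1/48008 = -171*(-1/13151) - 8325/24004 = 171/13151 - 8325/24004 = -105377391/315676604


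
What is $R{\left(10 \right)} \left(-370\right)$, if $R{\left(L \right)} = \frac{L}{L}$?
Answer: $-370$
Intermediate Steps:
$R{\left(L \right)} = 1$
$R{\left(10 \right)} \left(-370\right) = 1 \left(-370\right) = -370$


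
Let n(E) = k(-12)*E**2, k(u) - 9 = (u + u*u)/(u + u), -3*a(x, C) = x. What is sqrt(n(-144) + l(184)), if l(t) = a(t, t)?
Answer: 2*sqrt(163158)/3 ≈ 269.29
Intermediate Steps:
a(x, C) = -x/3
k(u) = 9 + (u + u**2)/(2*u) (k(u) = 9 + (u + u*u)/(u + u) = 9 + (u + u**2)/((2*u)) = 9 + (u + u**2)*(1/(2*u)) = 9 + (u + u**2)/(2*u))
l(t) = -t/3
n(E) = 7*E**2/2 (n(E) = (19/2 + (1/2)*(-12))*E**2 = (19/2 - 6)*E**2 = 7*E**2/2)
sqrt(n(-144) + l(184)) = sqrt((7/2)*(-144)**2 - 1/3*184) = sqrt((7/2)*20736 - 184/3) = sqrt(72576 - 184/3) = sqrt(217544/3) = 2*sqrt(163158)/3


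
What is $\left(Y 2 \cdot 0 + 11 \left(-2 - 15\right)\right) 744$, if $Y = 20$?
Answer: $-139128$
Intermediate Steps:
$\left(Y 2 \cdot 0 + 11 \left(-2 - 15\right)\right) 744 = \left(20 \cdot 2 \cdot 0 + 11 \left(-2 - 15\right)\right) 744 = \left(20 \cdot 0 + 11 \left(-17\right)\right) 744 = \left(0 - 187\right) 744 = \left(-187\right) 744 = -139128$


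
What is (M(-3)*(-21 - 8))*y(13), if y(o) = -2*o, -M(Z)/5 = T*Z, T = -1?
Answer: -11310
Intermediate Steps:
M(Z) = 5*Z (M(Z) = -(-5)*Z = 5*Z)
(M(-3)*(-21 - 8))*y(13) = ((5*(-3))*(-21 - 8))*(-2*13) = -15*(-29)*(-26) = 435*(-26) = -11310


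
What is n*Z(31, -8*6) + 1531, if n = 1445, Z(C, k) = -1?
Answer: 86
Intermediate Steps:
n*Z(31, -8*6) + 1531 = 1445*(-1) + 1531 = -1445 + 1531 = 86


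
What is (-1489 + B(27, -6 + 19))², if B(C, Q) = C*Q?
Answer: 1295044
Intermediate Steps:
(-1489 + B(27, -6 + 19))² = (-1489 + 27*(-6 + 19))² = (-1489 + 27*13)² = (-1489 + 351)² = (-1138)² = 1295044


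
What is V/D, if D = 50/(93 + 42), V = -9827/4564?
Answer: -265329/45640 ≈ -5.8135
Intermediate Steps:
V = -9827/4564 (V = -9827*1/4564 = -9827/4564 ≈ -2.1532)
D = 10/27 (D = 50/135 = (1/135)*50 = 10/27 ≈ 0.37037)
V/D = -9827/(4564*10/27) = -9827/4564*27/10 = -265329/45640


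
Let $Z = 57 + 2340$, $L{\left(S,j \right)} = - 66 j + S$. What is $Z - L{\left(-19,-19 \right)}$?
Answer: $1162$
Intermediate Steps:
$L{\left(S,j \right)} = S - 66 j$
$Z = 2397$
$Z - L{\left(-19,-19 \right)} = 2397 - \left(-19 - -1254\right) = 2397 - \left(-19 + 1254\right) = 2397 - 1235 = 1162$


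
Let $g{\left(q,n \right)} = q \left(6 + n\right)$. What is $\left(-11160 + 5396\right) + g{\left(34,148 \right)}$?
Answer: $-528$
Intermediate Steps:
$\left(-11160 + 5396\right) + g{\left(34,148 \right)} = \left(-11160 + 5396\right) + 34 \left(6 + 148\right) = -5764 + 34 \cdot 154 = -5764 + 5236 = -528$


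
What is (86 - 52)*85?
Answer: 2890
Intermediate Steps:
(86 - 52)*85 = 34*85 = 2890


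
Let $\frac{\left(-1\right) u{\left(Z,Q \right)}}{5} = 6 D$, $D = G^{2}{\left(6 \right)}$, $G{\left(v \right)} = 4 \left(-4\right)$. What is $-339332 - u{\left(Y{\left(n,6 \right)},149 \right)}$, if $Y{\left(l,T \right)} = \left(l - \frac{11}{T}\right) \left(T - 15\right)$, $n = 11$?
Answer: $-331652$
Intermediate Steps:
$G{\left(v \right)} = -16$
$D = 256$ ($D = \left(-16\right)^{2} = 256$)
$Y{\left(l,T \right)} = \left(-15 + T\right) \left(l - \frac{11}{T}\right)$ ($Y{\left(l,T \right)} = \left(l - \frac{11}{T}\right) \left(-15 + T\right) = \left(-15 + T\right) \left(l - \frac{11}{T}\right)$)
$u{\left(Z,Q \right)} = -7680$ ($u{\left(Z,Q \right)} = - 5 \cdot 6 \cdot 256 = \left(-5\right) 1536 = -7680$)
$-339332 - u{\left(Y{\left(n,6 \right)},149 \right)} = -339332 - -7680 = -339332 + 7680 = -331652$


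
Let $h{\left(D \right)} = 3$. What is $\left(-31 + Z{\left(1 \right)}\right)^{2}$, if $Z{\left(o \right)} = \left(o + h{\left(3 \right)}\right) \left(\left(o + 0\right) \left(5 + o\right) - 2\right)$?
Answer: $225$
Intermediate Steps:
$Z{\left(o \right)} = \left(-2 + o \left(5 + o\right)\right) \left(3 + o\right)$ ($Z{\left(o \right)} = \left(o + 3\right) \left(\left(o + 0\right) \left(5 + o\right) - 2\right) = \left(3 + o\right) \left(o \left(5 + o\right) - 2\right) = \left(3 + o\right) \left(-2 + o \left(5 + o\right)\right) = \left(-2 + o \left(5 + o\right)\right) \left(3 + o\right)$)
$\left(-31 + Z{\left(1 \right)}\right)^{2} = \left(-31 + \left(-6 + 1^{3} + 8 \cdot 1^{2} + 13 \cdot 1\right)\right)^{2} = \left(-31 + \left(-6 + 1 + 8 \cdot 1 + 13\right)\right)^{2} = \left(-31 + \left(-6 + 1 + 8 + 13\right)\right)^{2} = \left(-31 + 16\right)^{2} = \left(-15\right)^{2} = 225$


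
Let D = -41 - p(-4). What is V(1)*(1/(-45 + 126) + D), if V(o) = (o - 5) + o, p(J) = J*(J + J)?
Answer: 5912/27 ≈ 218.96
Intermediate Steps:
p(J) = 2*J**2 (p(J) = J*(2*J) = 2*J**2)
D = -73 (D = -41 - 2*(-4)**2 = -41 - 2*16 = -41 - 1*32 = -41 - 32 = -73)
V(o) = -5 + 2*o (V(o) = (-5 + o) + o = -5 + 2*o)
V(1)*(1/(-45 + 126) + D) = (-5 + 2*1)*(1/(-45 + 126) - 73) = (-5 + 2)*(1/81 - 73) = -3*(1/81 - 73) = -3*(-5912/81) = 5912/27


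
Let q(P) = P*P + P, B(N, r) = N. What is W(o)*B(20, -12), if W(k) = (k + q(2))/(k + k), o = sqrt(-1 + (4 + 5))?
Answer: 10 + 15*sqrt(2) ≈ 31.213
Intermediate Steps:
o = 2*sqrt(2) (o = sqrt(-1 + 9) = sqrt(8) = 2*sqrt(2) ≈ 2.8284)
q(P) = P + P**2 (q(P) = P**2 + P = P + P**2)
W(k) = (6 + k)/(2*k) (W(k) = (k + 2*(1 + 2))/(k + k) = (k + 2*3)/((2*k)) = (k + 6)*(1/(2*k)) = (6 + k)*(1/(2*k)) = (6 + k)/(2*k))
W(o)*B(20, -12) = ((6 + 2*sqrt(2))/(2*((2*sqrt(2)))))*20 = ((sqrt(2)/4)*(6 + 2*sqrt(2))/2)*20 = (sqrt(2)*(6 + 2*sqrt(2))/8)*20 = 5*sqrt(2)*(6 + 2*sqrt(2))/2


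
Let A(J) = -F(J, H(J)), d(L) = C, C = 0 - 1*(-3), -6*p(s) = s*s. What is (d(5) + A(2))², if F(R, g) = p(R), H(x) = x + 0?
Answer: 121/9 ≈ 13.444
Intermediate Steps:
H(x) = x
p(s) = -s²/6 (p(s) = -s*s/6 = -s²/6)
F(R, g) = -R²/6
C = 3 (C = 0 + 3 = 3)
d(L) = 3
A(J) = J²/6 (A(J) = -(-1)*J²/6 = J²/6)
(d(5) + A(2))² = (3 + (⅙)*2²)² = (3 + (⅙)*4)² = (3 + ⅔)² = (11/3)² = 121/9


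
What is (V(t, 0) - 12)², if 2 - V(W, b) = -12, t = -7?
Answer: 4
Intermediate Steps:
V(W, b) = 14 (V(W, b) = 2 - 1*(-12) = 2 + 12 = 14)
(V(t, 0) - 12)² = (14 - 12)² = 2² = 4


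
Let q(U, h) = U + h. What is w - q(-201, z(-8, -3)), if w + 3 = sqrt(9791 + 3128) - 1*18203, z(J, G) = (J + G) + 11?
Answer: -18005 + sqrt(12919) ≈ -17891.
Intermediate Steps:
z(J, G) = 11 + G + J (z(J, G) = (G + J) + 11 = 11 + G + J)
w = -18206 + sqrt(12919) (w = -3 + (sqrt(9791 + 3128) - 1*18203) = -3 + (sqrt(12919) - 18203) = -3 + (-18203 + sqrt(12919)) = -18206 + sqrt(12919) ≈ -18092.)
w - q(-201, z(-8, -3)) = (-18206 + sqrt(12919)) - (-201 + (11 - 3 - 8)) = (-18206 + sqrt(12919)) - (-201 + 0) = (-18206 + sqrt(12919)) - 1*(-201) = (-18206 + sqrt(12919)) + 201 = -18005 + sqrt(12919)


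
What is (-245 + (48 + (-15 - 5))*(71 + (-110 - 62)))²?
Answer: 9443329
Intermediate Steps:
(-245 + (48 + (-15 - 5))*(71 + (-110 - 62)))² = (-245 + (48 - 20)*(71 - 172))² = (-245 + 28*(-101))² = (-245 - 2828)² = (-3073)² = 9443329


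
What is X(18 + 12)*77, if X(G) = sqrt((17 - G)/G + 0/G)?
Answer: 77*I*sqrt(390)/30 ≈ 50.688*I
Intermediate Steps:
X(G) = sqrt((17 - G)/G) (X(G) = sqrt((17 - G)/G + 0) = sqrt((17 - G)/G))
X(18 + 12)*77 = sqrt((17 - (18 + 12))/(18 + 12))*77 = sqrt((17 - 1*30)/30)*77 = sqrt((17 - 30)/30)*77 = sqrt((1/30)*(-13))*77 = sqrt(-13/30)*77 = (I*sqrt(390)/30)*77 = 77*I*sqrt(390)/30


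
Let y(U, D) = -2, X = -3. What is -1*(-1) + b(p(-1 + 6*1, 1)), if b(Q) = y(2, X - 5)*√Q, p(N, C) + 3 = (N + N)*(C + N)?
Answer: 1 - 2*√57 ≈ -14.100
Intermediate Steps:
p(N, C) = -3 + 2*N*(C + N) (p(N, C) = -3 + (N + N)*(C + N) = -3 + (2*N)*(C + N) = -3 + 2*N*(C + N))
b(Q) = -2*√Q
-1*(-1) + b(p(-1 + 6*1, 1)) = -1*(-1) - 2*√(-3 + 2*(-1 + 6*1)² + 2*1*(-1 + 6*1)) = 1 - 2*√(-3 + 2*(-1 + 6)² + 2*1*(-1 + 6)) = 1 - 2*√(-3 + 2*5² + 2*1*5) = 1 - 2*√(-3 + 2*25 + 10) = 1 - 2*√(-3 + 50 + 10) = 1 - 2*√57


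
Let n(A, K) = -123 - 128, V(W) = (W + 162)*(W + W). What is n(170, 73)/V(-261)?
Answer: -251/51678 ≈ -0.0048570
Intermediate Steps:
V(W) = 2*W*(162 + W) (V(W) = (162 + W)*(2*W) = 2*W*(162 + W))
n(A, K) = -251
n(170, 73)/V(-261) = -251*(-1/(522*(162 - 261))) = -251/(2*(-261)*(-99)) = -251/51678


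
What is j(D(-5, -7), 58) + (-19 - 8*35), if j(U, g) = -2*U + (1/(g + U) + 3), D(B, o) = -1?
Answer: -16757/57 ≈ -293.98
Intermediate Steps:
j(U, g) = 3 + 1/(U + g) - 2*U (j(U, g) = -2*U + (1/(U + g) + 3) = -2*U + (3 + 1/(U + g)) = 3 + 1/(U + g) - 2*U)
j(D(-5, -7), 58) + (-19 - 8*35) = (1 - 2*(-1)**2 + 3*(-1) + 3*58 - 2*(-1)*58)/(-1 + 58) + (-19 - 8*35) = (1 - 2*1 - 3 + 174 + 116)/57 + (-19 - 280) = (1 - 2 - 3 + 174 + 116)/57 - 299 = (1/57)*286 - 299 = 286/57 - 299 = -16757/57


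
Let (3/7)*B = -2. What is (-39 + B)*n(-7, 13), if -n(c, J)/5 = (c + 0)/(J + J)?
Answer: -4585/78 ≈ -58.782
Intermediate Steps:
B = -14/3 (B = (7/3)*(-2) = -14/3 ≈ -4.6667)
n(c, J) = -5*c/(2*J) (n(c, J) = -5*(c + 0)/(J + J) = -5*c/(2*J))
(-39 + B)*n(-7, 13) = (-39 - 14/3)*(-5/2*(-7)/13) = -(-655)*(-7)/(6*13) = -131/3*35/26 = -4585/78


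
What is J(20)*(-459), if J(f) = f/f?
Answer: -459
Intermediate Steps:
J(f) = 1
J(20)*(-459) = 1*(-459) = -459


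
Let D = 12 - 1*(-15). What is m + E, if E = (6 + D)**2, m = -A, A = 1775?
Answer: -686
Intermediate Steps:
D = 27 (D = 12 + 15 = 27)
m = -1775 (m = -1*1775 = -1775)
E = 1089 (E = (6 + 27)**2 = 33**2 = 1089)
m + E = -1775 + 1089 = -686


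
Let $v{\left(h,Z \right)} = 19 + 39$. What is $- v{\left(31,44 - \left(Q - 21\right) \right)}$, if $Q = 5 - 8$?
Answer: $-58$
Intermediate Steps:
$Q = -3$ ($Q = 5 - 8 = -3$)
$v{\left(h,Z \right)} = 58$
$- v{\left(31,44 - \left(Q - 21\right) \right)} = \left(-1\right) 58 = -58$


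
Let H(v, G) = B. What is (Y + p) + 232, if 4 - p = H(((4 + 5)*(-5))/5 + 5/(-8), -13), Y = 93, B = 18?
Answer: 311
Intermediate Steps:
H(v, G) = 18
p = -14 (p = 4 - 1*18 = 4 - 18 = -14)
(Y + p) + 232 = (93 - 14) + 232 = 79 + 232 = 311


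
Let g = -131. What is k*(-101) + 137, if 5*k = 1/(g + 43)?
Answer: 60381/440 ≈ 137.23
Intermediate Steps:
k = -1/440 (k = 1/(5*(-131 + 43)) = (1/5)/(-88) = (1/5)*(-1/88) = -1/440 ≈ -0.0022727)
k*(-101) + 137 = -1/440*(-101) + 137 = 101/440 + 137 = 60381/440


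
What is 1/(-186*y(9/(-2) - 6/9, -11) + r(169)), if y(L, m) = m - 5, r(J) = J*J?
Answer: 1/31537 ≈ 3.1709e-5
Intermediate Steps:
r(J) = J²
y(L, m) = -5 + m
1/(-186*y(9/(-2) - 6/9, -11) + r(169)) = 1/(-186*(-5 - 11) + 169²) = 1/(-186*(-16) + 28561) = 1/(2976 + 28561) = 1/31537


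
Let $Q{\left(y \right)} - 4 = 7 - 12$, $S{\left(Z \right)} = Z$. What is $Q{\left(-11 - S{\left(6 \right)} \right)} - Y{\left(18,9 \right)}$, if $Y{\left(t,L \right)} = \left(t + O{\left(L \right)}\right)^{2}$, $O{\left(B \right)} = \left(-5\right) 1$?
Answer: $-170$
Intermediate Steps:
$O{\left(B \right)} = -5$
$Q{\left(y \right)} = -1$ ($Q{\left(y \right)} = 4 + \left(7 - 12\right) = 4 - 5 = -1$)
$Y{\left(t,L \right)} = \left(-5 + t\right)^{2}$ ($Y{\left(t,L \right)} = \left(t - 5\right)^{2} = \left(-5 + t\right)^{2}$)
$Q{\left(-11 - S{\left(6 \right)} \right)} - Y{\left(18,9 \right)} = -1 - \left(-5 + 18\right)^{2} = -1 - 13^{2} = -1 - 169 = -170$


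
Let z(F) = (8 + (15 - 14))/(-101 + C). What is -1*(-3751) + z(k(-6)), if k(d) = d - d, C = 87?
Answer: 52505/14 ≈ 3750.4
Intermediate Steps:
k(d) = 0
z(F) = -9/14 (z(F) = (8 + (15 - 14))/(-101 + 87) = (8 + 1)/(-14) = 9*(-1/14) = -9/14)
-1*(-3751) + z(k(-6)) = -1*(-3751) - 9/14 = 3751 - 9/14 = 52505/14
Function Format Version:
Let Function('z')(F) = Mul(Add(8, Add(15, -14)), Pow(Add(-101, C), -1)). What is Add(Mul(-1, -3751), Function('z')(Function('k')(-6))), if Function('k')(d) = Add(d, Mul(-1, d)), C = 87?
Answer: Rational(52505, 14) ≈ 3750.4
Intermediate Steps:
Function('k')(d) = 0
Function('z')(F) = Rational(-9, 14) (Function('z')(F) = Mul(Add(8, Add(15, -14)), Pow(Add(-101, 87), -1)) = Mul(Add(8, 1), Pow(-14, -1)) = Mul(9, Rational(-1, 14)) = Rational(-9, 14))
Add(Mul(-1, -3751), Function('z')(Function('k')(-6))) = Add(Mul(-1, -3751), Rational(-9, 14)) = Add(3751, Rational(-9, 14)) = Rational(52505, 14)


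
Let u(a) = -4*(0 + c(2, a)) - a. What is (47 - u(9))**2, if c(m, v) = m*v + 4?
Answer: 20736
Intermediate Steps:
c(m, v) = 4 + m*v
u(a) = -16 - 9*a (u(a) = -4*(0 + (4 + 2*a)) - a = -4*(4 + 2*a) - a = (-16 - 8*a) - a = -16 - 9*a)
(47 - u(9))**2 = (47 - (-16 - 9*9))**2 = (47 - (-16 - 81))**2 = (47 - 1*(-97))**2 = (47 + 97)**2 = 144**2 = 20736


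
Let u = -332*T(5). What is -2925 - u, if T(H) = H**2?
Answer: 5375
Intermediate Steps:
u = -8300 (u = -332*5**2 = -332*25 = -8300)
-2925 - u = -2925 - 1*(-8300) = -2925 + 8300 = 5375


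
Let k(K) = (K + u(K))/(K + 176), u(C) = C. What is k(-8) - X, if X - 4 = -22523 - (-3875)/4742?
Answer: 2242396199/99582 ≈ 22518.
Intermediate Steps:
X = -106781223/4742 (X = 4 + (-22523 - (-3875)/4742) = 4 + (-22523 - 1*(-3875/4742)) = 4 + (-22523 + 3875/4742) = 4 - 106800191/4742 = -106781223/4742 ≈ -22518.)
k(K) = 2*K/(176 + K) (k(K) = (K + K)/(K + 176) = (2*K)/(176 + K) = 2*K/(176 + K))
k(-8) - X = 2*(-8)/(176 - 8) - 1*(-106781223/4742) = 2*(-8)/168 + 106781223/4742 = 2*(-8)*(1/168) + 106781223/4742 = -2/21 + 106781223/4742 = 2242396199/99582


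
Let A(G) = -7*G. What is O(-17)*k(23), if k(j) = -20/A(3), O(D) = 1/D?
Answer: -20/357 ≈ -0.056022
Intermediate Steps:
O(D) = 1/D
k(j) = 20/21 (k(j) = -20/((-7*3)) = -20/(-21) = -20*(-1/21) = 20/21)
O(-17)*k(23) = (20/21)/(-17) = -1/17*20/21 = -20/357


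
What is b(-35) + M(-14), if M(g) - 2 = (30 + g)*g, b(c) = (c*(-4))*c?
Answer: -5122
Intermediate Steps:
b(c) = -4*c**2 (b(c) = (-4*c)*c = -4*c**2)
M(g) = 2 + g*(30 + g) (M(g) = 2 + (30 + g)*g = 2 + g*(30 + g))
b(-35) + M(-14) = -4*(-35)**2 + (2 + (-14)**2 + 30*(-14)) = -4*1225 + (2 + 196 - 420) = -4900 - 222 = -5122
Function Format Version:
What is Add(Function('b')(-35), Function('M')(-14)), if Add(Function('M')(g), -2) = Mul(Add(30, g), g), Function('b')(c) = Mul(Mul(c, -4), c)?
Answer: -5122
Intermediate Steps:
Function('b')(c) = Mul(-4, Pow(c, 2)) (Function('b')(c) = Mul(Mul(-4, c), c) = Mul(-4, Pow(c, 2)))
Function('M')(g) = Add(2, Mul(g, Add(30, g))) (Function('M')(g) = Add(2, Mul(Add(30, g), g)) = Add(2, Mul(g, Add(30, g))))
Add(Function('b')(-35), Function('M')(-14)) = Add(Mul(-4, Pow(-35, 2)), Add(2, Pow(-14, 2), Mul(30, -14))) = Add(Mul(-4, 1225), Add(2, 196, -420)) = Add(-4900, -222) = -5122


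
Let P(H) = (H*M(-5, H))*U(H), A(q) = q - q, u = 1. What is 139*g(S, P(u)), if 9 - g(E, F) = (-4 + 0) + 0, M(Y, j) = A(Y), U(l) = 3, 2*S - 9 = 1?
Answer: 1807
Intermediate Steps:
S = 5 (S = 9/2 + (1/2)*1 = 9/2 + 1/2 = 5)
A(q) = 0
M(Y, j) = 0
P(H) = 0 (P(H) = (H*0)*3 = 0*3 = 0)
g(E, F) = 13 (g(E, F) = 9 - ((-4 + 0) + 0) = 9 - (-4 + 0) = 9 - 1*(-4) = 9 + 4 = 13)
139*g(S, P(u)) = 139*13 = 1807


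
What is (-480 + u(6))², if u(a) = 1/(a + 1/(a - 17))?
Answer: 972753721/4225 ≈ 2.3024e+5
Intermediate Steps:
u(a) = 1/(a + 1/(-17 + a))
(-480 + u(6))² = (-480 + (-17 + 6)/(1 + 6² - 17*6))² = (-480 - 11/(1 + 36 - 102))² = (-480 - 11/(-65))² = (-480 - 1/65*(-11))² = (-480 + 11/65)² = (-31189/65)² = 972753721/4225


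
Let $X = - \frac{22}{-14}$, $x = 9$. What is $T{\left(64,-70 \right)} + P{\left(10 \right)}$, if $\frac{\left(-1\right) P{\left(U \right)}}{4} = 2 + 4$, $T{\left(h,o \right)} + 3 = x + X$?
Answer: $- \frac{115}{7} \approx -16.429$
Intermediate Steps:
$X = \frac{11}{7}$ ($X = \left(-22\right) \left(- \frac{1}{14}\right) = \frac{11}{7} \approx 1.5714$)
$T{\left(h,o \right)} = \frac{53}{7}$ ($T{\left(h,o \right)} = -3 + \left(9 + \frac{11}{7}\right) = -3 + \frac{74}{7} = \frac{53}{7}$)
$P{\left(U \right)} = -24$ ($P{\left(U \right)} = - 4 \left(2 + 4\right) = \left(-4\right) 6 = -24$)
$T{\left(64,-70 \right)} + P{\left(10 \right)} = \frac{53}{7} - 24 = - \frac{115}{7}$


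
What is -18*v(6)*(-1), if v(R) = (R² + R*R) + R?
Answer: 1404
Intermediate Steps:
v(R) = R + 2*R² (v(R) = (R² + R²) + R = 2*R² + R = R + 2*R²)
-18*v(6)*(-1) = -108*(1 + 2*6)*(-1) = -108*(1 + 12)*(-1) = -108*13*(-1) = -18*78*(-1) = -1404*(-1) = 1404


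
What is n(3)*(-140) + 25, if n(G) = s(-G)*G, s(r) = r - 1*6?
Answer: 3805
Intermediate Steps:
s(r) = -6 + r (s(r) = r - 6 = -6 + r)
n(G) = G*(-6 - G) (n(G) = (-6 - G)*G = G*(-6 - G))
n(3)*(-140) + 25 = -1*3*(6 + 3)*(-140) + 25 = -1*3*9*(-140) + 25 = -27*(-140) + 25 = 3780 + 25 = 3805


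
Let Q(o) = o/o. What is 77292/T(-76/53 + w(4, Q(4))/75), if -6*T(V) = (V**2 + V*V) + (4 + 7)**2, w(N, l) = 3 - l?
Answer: -7327571445000/1974461297 ≈ -3711.2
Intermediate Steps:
Q(o) = 1
T(V) = -121/6 - V**2/3 (T(V) = -((V**2 + V*V) + (4 + 7)**2)/6 = -((V**2 + V**2) + 11**2)/6 = -(2*V**2 + 121)/6 = -(121 + 2*V**2)/6 = -121/6 - V**2/3)
77292/T(-76/53 + w(4, Q(4))/75) = 77292/(-121/6 - (-76/53 + (3 - 1*1)/75)**2/3) = 77292/(-121/6 - (-76*1/53 + (3 - 1)*(1/75))**2/3) = 77292/(-121/6 - (-76/53 + 2*(1/75))**2/3) = 77292/(-121/6 - (-76/53 + 2/75)**2/3) = 77292/(-121/6 - (-5594/3975)**2/3) = 77292/(-121/6 - 1/3*31292836/15800625) = 77292/(-121/6 - 31292836/47401875) = 77292/(-1974461297/94803750) = 77292*(-94803750/1974461297) = -7327571445000/1974461297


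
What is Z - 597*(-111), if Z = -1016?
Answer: 65251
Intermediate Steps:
Z - 597*(-111) = -1016 - 597*(-111) = -1016 + 66267 = 65251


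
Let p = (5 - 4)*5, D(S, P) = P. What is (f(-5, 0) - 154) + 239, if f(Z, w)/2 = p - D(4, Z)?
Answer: 105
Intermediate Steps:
p = 5 (p = 1*5 = 5)
f(Z, w) = 10 - 2*Z (f(Z, w) = 2*(5 - Z) = 10 - 2*Z)
(f(-5, 0) - 154) + 239 = ((10 - 2*(-5)) - 154) + 239 = ((10 + 10) - 154) + 239 = (20 - 154) + 239 = -134 + 239 = 105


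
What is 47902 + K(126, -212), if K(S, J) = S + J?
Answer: 47816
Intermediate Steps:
K(S, J) = J + S
47902 + K(126, -212) = 47902 + (-212 + 126) = 47902 - 86 = 47816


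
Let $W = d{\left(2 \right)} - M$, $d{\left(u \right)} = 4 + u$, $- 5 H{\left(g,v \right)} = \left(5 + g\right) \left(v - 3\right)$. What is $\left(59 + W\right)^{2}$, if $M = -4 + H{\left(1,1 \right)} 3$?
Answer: $\frac{95481}{25} \approx 3819.2$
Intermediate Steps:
$H{\left(g,v \right)} = - \frac{\left(-3 + v\right) \left(5 + g\right)}{5}$ ($H{\left(g,v \right)} = - \frac{\left(5 + g\right) \left(v - 3\right)}{5} = - \frac{\left(5 + g\right) \left(-3 + v\right)}{5} = - \frac{\left(-3 + v\right) \left(5 + g\right)}{5}$)
$M = \frac{16}{5}$ ($M = -4 + \left(3 - 1 + \frac{3}{5} \cdot 1 - \frac{1}{5} \cdot 1\right) 3 = -4 + \left(3 - 1 + \frac{3}{5} - \frac{1}{5}\right) 3 = -4 + \frac{12}{5} \cdot 3 = -4 + \frac{36}{5} = \frac{16}{5} \approx 3.2$)
$W = \frac{14}{5}$ ($W = \left(4 + 2\right) - \frac{16}{5} = 6 - \frac{16}{5} = \frac{14}{5} \approx 2.8$)
$\left(59 + W\right)^{2} = \left(59 + \frac{14}{5}\right)^{2} = \left(\frac{309}{5}\right)^{2} = \frac{95481}{25}$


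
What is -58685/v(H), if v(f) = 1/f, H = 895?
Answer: -52523075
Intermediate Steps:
-58685/v(H) = -58685/(1/895) = -58685/1/895 = -58685*895 = -52523075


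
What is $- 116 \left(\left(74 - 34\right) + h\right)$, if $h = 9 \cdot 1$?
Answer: $-5684$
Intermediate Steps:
$h = 9$
$- 116 \left(\left(74 - 34\right) + h\right) = - 116 \left(\left(74 - 34\right) + 9\right) = - 116 \left(40 + 9\right) = \left(-116\right) 49 = -5684$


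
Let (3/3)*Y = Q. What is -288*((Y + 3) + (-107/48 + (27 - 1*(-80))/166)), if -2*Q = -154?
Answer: -1874442/83 ≈ -22584.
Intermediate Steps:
Q = 77 (Q = -1/2*(-154) = 77)
Y = 77
-288*((Y + 3) + (-107/48 + (27 - 1*(-80))/166)) = -288*((77 + 3) + (-107/48 + (27 - 1*(-80))/166)) = -288*(80 + (-107*1/48 + (27 + 80)*(1/166))) = -288*(80 + (-107/48 + 107*(1/166))) = -288*(80 + (-107/48 + 107/166)) = -288*(80 - 6313/3984) = -288*312407/3984 = -1874442/83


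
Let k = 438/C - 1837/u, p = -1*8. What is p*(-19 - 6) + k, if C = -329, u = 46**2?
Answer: 137701619/696164 ≈ 197.80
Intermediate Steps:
p = -8
u = 2116
k = -1531181/696164 (k = 438/(-329) - 1837/2116 = 438*(-1/329) - 1837*1/2116 = -438/329 - 1837/2116 = -1531181/696164 ≈ -2.1995)
p*(-19 - 6) + k = -8*(-19 - 6) - 1531181/696164 = -8*(-25) - 1531181/696164 = 200 - 1531181/696164 = 137701619/696164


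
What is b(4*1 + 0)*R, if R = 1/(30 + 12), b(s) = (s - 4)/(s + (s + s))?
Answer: 0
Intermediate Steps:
b(s) = (-4 + s)/(3*s) (b(s) = (-4 + s)/(s + 2*s) = (-4 + s)/((3*s)) = (-4 + s)*(1/(3*s)) = (-4 + s)/(3*s))
R = 1/42 ≈ 0.023810
b(4*1 + 0)*R = ((-4 + (4*1 + 0))/(3*(4*1 + 0)))*(1/42) = ((-4 + (4 + 0))/(3*(4 + 0)))*(1/42) = ((1/3)*(-4 + 4)/4)*(1/42) = ((1/3)*(1/4)*0)*(1/42) = 0*(1/42) = 0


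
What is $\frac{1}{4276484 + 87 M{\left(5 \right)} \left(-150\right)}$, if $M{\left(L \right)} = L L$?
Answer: $\frac{1}{3950234} \approx 2.5315 \cdot 10^{-7}$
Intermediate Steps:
$M{\left(L \right)} = L^{2}$
$\frac{1}{4276484 + 87 M{\left(5 \right)} \left(-150\right)} = \frac{1}{4276484 + 87 \cdot 5^{2} \left(-150\right)} = \frac{1}{4276484 + 87 \cdot 25 \left(-150\right)} = \frac{1}{4276484 + 2175 \left(-150\right)} = \frac{1}{4276484 - 326250} = \frac{1}{3950234}$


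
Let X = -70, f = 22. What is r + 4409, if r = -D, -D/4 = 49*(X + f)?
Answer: -4999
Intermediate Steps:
D = 9408 (D = -196*(-70 + 22) = -196*(-48) = -4*(-2352) = 9408)
r = -9408 (r = -1*9408 = -9408)
r + 4409 = -9408 + 4409 = -4999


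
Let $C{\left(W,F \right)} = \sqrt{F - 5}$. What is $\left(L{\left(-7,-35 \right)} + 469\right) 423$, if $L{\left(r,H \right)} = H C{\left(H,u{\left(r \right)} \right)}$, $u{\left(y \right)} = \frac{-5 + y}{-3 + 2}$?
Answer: $198387 - 14805 \sqrt{7} \approx 1.5922 \cdot 10^{5}$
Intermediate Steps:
$u{\left(y \right)} = 5 - y$ ($u{\left(y \right)} = \frac{-5 + y}{-1} = \left(-5 + y\right) \left(-1\right) = 5 - y$)
$C{\left(W,F \right)} = \sqrt{-5 + F}$
$L{\left(r,H \right)} = H \sqrt{- r}$ ($L{\left(r,H \right)} = H \sqrt{-5 - \left(-5 + r\right)} = H \sqrt{- r}$)
$\left(L{\left(-7,-35 \right)} + 469\right) 423 = \left(- 35 \sqrt{\left(-1\right) \left(-7\right)} + 469\right) 423 = \left(- 35 \sqrt{7} + 469\right) 423 = \left(469 - 35 \sqrt{7}\right) 423 = 198387 - 14805 \sqrt{7}$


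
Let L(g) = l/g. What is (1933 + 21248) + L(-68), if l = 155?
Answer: 1576153/68 ≈ 23179.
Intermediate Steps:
L(g) = 155/g
(1933 + 21248) + L(-68) = (1933 + 21248) + 155/(-68) = 23181 + 155*(-1/68) = 23181 - 155/68 = 1576153/68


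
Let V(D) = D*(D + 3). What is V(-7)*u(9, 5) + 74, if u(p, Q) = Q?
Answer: 214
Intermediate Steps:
V(D) = D*(3 + D)
V(-7)*u(9, 5) + 74 = -7*(3 - 7)*5 + 74 = -7*(-4)*5 + 74 = 28*5 + 74 = 140 + 74 = 214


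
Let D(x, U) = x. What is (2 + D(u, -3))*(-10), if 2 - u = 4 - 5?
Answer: -50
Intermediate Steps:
u = 3 (u = 2 - (4 - 5) = 2 - 1*(-1) = 2 + 1 = 3)
(2 + D(u, -3))*(-10) = (2 + 3)*(-10) = 5*(-10) = -50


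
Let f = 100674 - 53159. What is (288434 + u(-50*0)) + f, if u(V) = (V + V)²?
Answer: 335949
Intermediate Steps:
f = 47515
u(V) = 4*V² (u(V) = (2*V)² = 4*V²)
(288434 + u(-50*0)) + f = (288434 + 4*(-50*0)²) + 47515 = (288434 + 4*0²) + 47515 = (288434 + 4*0) + 47515 = (288434 + 0) + 47515 = 288434 + 47515 = 335949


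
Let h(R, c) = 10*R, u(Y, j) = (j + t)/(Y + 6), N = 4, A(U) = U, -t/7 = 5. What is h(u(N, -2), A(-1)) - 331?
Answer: -368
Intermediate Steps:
t = -35 (t = -7*5 = -35)
u(Y, j) = (-35 + j)/(6 + Y) (u(Y, j) = (j - 35)/(Y + 6) = (-35 + j)/(6 + Y))
h(u(N, -2), A(-1)) - 331 = 10*((-35 - 2)/(6 + 4)) - 331 = 10*(-37/10) - 331 = -37 - 331 = -368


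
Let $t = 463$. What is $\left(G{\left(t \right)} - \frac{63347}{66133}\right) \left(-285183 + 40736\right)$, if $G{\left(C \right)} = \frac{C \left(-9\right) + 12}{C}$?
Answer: $\frac{74339333531372}{30619579} \approx 2.4278 \cdot 10^{6}$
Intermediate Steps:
$G{\left(C \right)} = \frac{12 - 9 C}{C}$ ($G{\left(C \right)} = \frac{- 9 C + 12}{C} = \frac{12 - 9 C}{C}$)
$\left(G{\left(t \right)} - \frac{63347}{66133}\right) \left(-285183 + 40736\right) = \left(\left(-9 + \frac{12}{463}\right) - \frac{63347}{66133}\right) \left(-285183 + 40736\right) = \left(\left(-9 + 12 \cdot \frac{1}{463}\right) - \frac{63347}{66133}\right) \left(-244447\right) = \left(\left(-9 + \frac{12}{463}\right) - \frac{63347}{66133}\right) \left(-244447\right) = \left(- \frac{4155}{463} - \frac{63347}{66133}\right) \left(-244447\right) = \left(- \frac{304112276}{30619579}\right) \left(-244447\right) = \frac{74339333531372}{30619579}$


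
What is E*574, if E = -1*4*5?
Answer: -11480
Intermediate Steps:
E = -20 (E = -4*5 = -20)
E*574 = -20*574 = -11480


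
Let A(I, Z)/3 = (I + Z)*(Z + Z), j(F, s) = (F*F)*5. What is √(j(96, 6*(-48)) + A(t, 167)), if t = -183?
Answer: 4*√1878 ≈ 173.34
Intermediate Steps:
j(F, s) = 5*F² (j(F, s) = F²*5 = 5*F²)
A(I, Z) = 6*Z*(I + Z) (A(I, Z) = 3*((I + Z)*(Z + Z)) = 3*((I + Z)*(2*Z)) = 3*(2*Z*(I + Z)) = 6*Z*(I + Z))
√(j(96, 6*(-48)) + A(t, 167)) = √(5*96² + 6*167*(-183 + 167)) = √(5*9216 + 6*167*(-16)) = √(46080 - 16032) = √30048 = 4*√1878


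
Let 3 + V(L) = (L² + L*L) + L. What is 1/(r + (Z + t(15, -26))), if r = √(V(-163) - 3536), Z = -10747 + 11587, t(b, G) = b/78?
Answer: 33410/26105017 - 1352*√12359/443785289 ≈ 0.00094115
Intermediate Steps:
t(b, G) = b/78 (t(b, G) = b*(1/78) = b/78)
V(L) = -3 + L + 2*L² (V(L) = -3 + ((L² + L*L) + L) = -3 + ((L² + L²) + L) = -3 + (2*L² + L) = -3 + (L + 2*L²) = -3 + L + 2*L²)
Z = 840
r = 2*√12359 (r = √((-3 - 163 + 2*(-163)²) - 3536) = √((-3 - 163 + 2*26569) - 3536) = √((-3 - 163 + 53138) - 3536) = √(52972 - 3536) = √49436 = 2*√12359 ≈ 222.34)
1/(r + (Z + t(15, -26))) = 1/(2*√12359 + (840 + (1/78)*15)) = 1/(2*√12359 + (840 + 5/26)) = 1/(2*√12359 + 21845/26) = 1/(21845/26 + 2*√12359)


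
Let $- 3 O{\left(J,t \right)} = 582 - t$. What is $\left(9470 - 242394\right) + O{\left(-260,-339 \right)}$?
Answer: $-233231$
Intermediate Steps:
$O{\left(J,t \right)} = -194 + \frac{t}{3}$ ($O{\left(J,t \right)} = - \frac{582 - t}{3} = -194 + \frac{t}{3}$)
$\left(9470 - 242394\right) + O{\left(-260,-339 \right)} = \left(9470 - 242394\right) + \left(-194 + \frac{1}{3} \left(-339\right)\right) = -232924 - 307 = -233231$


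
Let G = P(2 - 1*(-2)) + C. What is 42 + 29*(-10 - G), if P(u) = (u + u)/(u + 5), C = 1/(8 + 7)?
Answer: -12407/45 ≈ -275.71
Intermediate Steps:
C = 1/15 ≈ 0.066667
P(u) = 2*u/(5 + u) (P(u) = (2*u)/(5 + u) = 2*u/(5 + u))
G = 43/45 (G = 2*(2 - 1*(-2))/(5 + (2 - 1*(-2))) + 1/15 = 2*(2 + 2)/(5 + (2 + 2)) + 1/15 = 2*4/(5 + 4) + 1/15 = 2*4/9 + 1/15 = 2*4*(⅑) + 1/15 = 8/9 + 1/15 = 43/45 ≈ 0.95556)
42 + 29*(-10 - G) = 42 + 29*(-10 - 1*43/45) = 42 + 29*(-10 - 43/45) = 42 + 29*(-493/45) = 42 - 14297/45 = -12407/45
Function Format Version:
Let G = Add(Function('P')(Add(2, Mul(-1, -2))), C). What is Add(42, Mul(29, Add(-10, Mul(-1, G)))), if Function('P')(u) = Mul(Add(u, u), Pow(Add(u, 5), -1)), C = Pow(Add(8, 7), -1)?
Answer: Rational(-12407, 45) ≈ -275.71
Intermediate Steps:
C = Rational(1, 15) (C = Pow(15, -1) = Rational(1, 15) ≈ 0.066667)
Function('P')(u) = Mul(2, u, Pow(Add(5, u), -1)) (Function('P')(u) = Mul(Mul(2, u), Pow(Add(5, u), -1)) = Mul(2, u, Pow(Add(5, u), -1)))
G = Rational(43, 45) (G = Add(Mul(2, Add(2, Mul(-1, -2)), Pow(Add(5, Add(2, Mul(-1, -2))), -1)), Rational(1, 15)) = Add(Mul(2, Add(2, 2), Pow(Add(5, Add(2, 2)), -1)), Rational(1, 15)) = Add(Mul(2, 4, Pow(Add(5, 4), -1)), Rational(1, 15)) = Add(Mul(2, 4, Pow(9, -1)), Rational(1, 15)) = Add(Mul(2, 4, Rational(1, 9)), Rational(1, 15)) = Add(Rational(8, 9), Rational(1, 15)) = Rational(43, 45) ≈ 0.95556)
Add(42, Mul(29, Add(-10, Mul(-1, G)))) = Add(42, Mul(29, Add(-10, Mul(-1, Rational(43, 45))))) = Add(42, Mul(29, Add(-10, Rational(-43, 45)))) = Add(42, Mul(29, Rational(-493, 45))) = Add(42, Rational(-14297, 45)) = Rational(-12407, 45)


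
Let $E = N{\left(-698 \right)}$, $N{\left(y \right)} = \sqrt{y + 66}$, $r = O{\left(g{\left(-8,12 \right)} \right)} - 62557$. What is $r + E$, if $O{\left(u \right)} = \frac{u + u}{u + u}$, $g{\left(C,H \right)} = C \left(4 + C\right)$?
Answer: $-62556 + 2 i \sqrt{158} \approx -62556.0 + 25.14 i$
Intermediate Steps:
$O{\left(u \right)} = 1$ ($O{\left(u \right)} = \frac{2 u}{2 u} = 2 u \frac{1}{2 u} = 1$)
$r = -62556$ ($r = 1 - 62557 = -62556$)
$N{\left(y \right)} = \sqrt{66 + y}$
$E = 2 i \sqrt{158}$ ($E = \sqrt{66 - 698} = \sqrt{-632} = 2 i \sqrt{158} \approx 25.14 i$)
$r + E = -62556 + 2 i \sqrt{158}$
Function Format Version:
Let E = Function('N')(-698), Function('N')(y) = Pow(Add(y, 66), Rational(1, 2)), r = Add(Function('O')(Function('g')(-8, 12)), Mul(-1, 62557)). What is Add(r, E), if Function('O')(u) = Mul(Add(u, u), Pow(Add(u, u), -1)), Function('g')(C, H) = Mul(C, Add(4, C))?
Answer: Add(-62556, Mul(2, I, Pow(158, Rational(1, 2)))) ≈ Add(-62556., Mul(25.140, I))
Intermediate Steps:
Function('O')(u) = 1 (Function('O')(u) = Mul(Mul(2, u), Pow(Mul(2, u), -1)) = Mul(Mul(2, u), Mul(Rational(1, 2), Pow(u, -1))) = 1)
r = -62556 (r = Add(1, Mul(-1, 62557)) = Add(1, -62557) = -62556)
Function('N')(y) = Pow(Add(66, y), Rational(1, 2))
E = Mul(2, I, Pow(158, Rational(1, 2))) (E = Pow(Add(66, -698), Rational(1, 2)) = Pow(-632, Rational(1, 2)) = Mul(2, I, Pow(158, Rational(1, 2))) ≈ Mul(25.140, I))
Add(r, E) = Add(-62556, Mul(2, I, Pow(158, Rational(1, 2))))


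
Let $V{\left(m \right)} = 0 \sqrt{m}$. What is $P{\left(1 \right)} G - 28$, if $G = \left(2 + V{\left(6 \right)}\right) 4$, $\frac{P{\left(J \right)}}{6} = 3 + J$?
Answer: $164$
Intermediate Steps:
$P{\left(J \right)} = 18 + 6 J$ ($P{\left(J \right)} = 6 \left(3 + J\right) = 18 + 6 J$)
$V{\left(m \right)} = 0$
$G = 8$ ($G = \left(2 + 0\right) 4 = 2 \cdot 4 = 8$)
$P{\left(1 \right)} G - 28 = \left(18 + 6 \cdot 1\right) 8 - 28 = \left(18 + 6\right) 8 - 28 = 24 \cdot 8 - 28 = 192 - 28 = 164$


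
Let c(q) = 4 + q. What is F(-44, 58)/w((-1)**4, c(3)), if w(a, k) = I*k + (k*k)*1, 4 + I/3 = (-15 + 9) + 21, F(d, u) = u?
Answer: 29/140 ≈ 0.20714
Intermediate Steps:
I = 33 (I = -12 + 3*((-15 + 9) + 21) = -12 + 3*(-6 + 21) = -12 + 3*15 = -12 + 45 = 33)
w(a, k) = k**2 + 33*k (w(a, k) = 33*k + (k*k)*1 = 33*k + k**2*1 = 33*k + k**2 = k**2 + 33*k)
F(-44, 58)/w((-1)**4, c(3)) = 58/(((4 + 3)*(33 + (4 + 3)))) = 58/((7*(33 + 7))) = 58/((7*40)) = 58/280 = 58*(1/280) = 29/140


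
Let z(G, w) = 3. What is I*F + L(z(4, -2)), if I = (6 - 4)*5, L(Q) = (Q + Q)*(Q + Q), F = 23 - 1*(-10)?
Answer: 366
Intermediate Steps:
F = 33 (F = 23 + 10 = 33)
L(Q) = 4*Q² (L(Q) = (2*Q)*(2*Q) = 4*Q²)
I = 10 (I = 2*5 = 10)
I*F + L(z(4, -2)) = 10*33 + 4*3² = 330 + 4*9 = 330 + 36 = 366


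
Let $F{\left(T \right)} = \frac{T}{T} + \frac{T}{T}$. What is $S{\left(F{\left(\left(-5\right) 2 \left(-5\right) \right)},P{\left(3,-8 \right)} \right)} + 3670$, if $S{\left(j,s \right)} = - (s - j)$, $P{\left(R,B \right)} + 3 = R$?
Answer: $3672$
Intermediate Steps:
$P{\left(R,B \right)} = -3 + R$
$F{\left(T \right)} = 2$ ($F{\left(T \right)} = 1 + 1 = 2$)
$S{\left(j,s \right)} = j - s$
$S{\left(F{\left(\left(-5\right) 2 \left(-5\right) \right)},P{\left(3,-8 \right)} \right)} + 3670 = \left(2 - \left(-3 + 3\right)\right) + 3670 = \left(2 - 0\right) + 3670 = \left(2 + 0\right) + 3670 = 2 + 3670 = 3672$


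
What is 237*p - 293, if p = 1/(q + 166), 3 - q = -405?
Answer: -167945/574 ≈ -292.59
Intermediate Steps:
q = 408 (q = 3 - 1*(-405) = 3 + 405 = 408)
p = 1/574 (p = 1/(408 + 166) = 1/574 ≈ 0.0017422)
237*p - 293 = 237*(1/574) - 293 = 237/574 - 293 = -167945/574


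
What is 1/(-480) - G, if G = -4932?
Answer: 2367359/480 ≈ 4932.0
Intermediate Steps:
1/(-480) - G = 1/(-480) - 1*(-4932) = -1/480 + 4932 = 2367359/480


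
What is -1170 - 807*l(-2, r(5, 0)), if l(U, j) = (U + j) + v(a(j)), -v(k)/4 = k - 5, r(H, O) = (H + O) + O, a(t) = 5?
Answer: -3591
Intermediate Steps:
r(H, O) = H + 2*O
v(k) = 20 - 4*k (v(k) = -4*(k - 5) = -4*(-5 + k) = 20 - 4*k)
l(U, j) = U + j (l(U, j) = (U + j) + (20 - 4*5) = (U + j) + (20 - 20) = (U + j) + 0 = U + j)
-1170 - 807*l(-2, r(5, 0)) = -1170 - 807*(-2 + (5 + 2*0)) = -1170 - 807*(-2 + (5 + 0)) = -1170 - 807*(-2 + 5) = -1170 - 807*3 = -1170 - 2421 = -3591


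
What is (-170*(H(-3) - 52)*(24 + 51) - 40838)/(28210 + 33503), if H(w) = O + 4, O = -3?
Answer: 609412/61713 ≈ 9.8749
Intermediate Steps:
H(w) = 1 (H(w) = -3 + 4 = 1)
(-170*(H(-3) - 52)*(24 + 51) - 40838)/(28210 + 33503) = (-170*(1 - 52)*(24 + 51) - 40838)/(28210 + 33503) = (-(-8670)*75 - 40838)/61713 = (-170*(-3825) - 40838)*(1/61713) = (650250 - 40838)*(1/61713) = 609412*(1/61713) = 609412/61713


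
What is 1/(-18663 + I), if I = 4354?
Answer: -1/14309 ≈ -6.9886e-5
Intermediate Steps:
1/(-18663 + I) = 1/(-18663 + 4354) = 1/(-14309) = -1/14309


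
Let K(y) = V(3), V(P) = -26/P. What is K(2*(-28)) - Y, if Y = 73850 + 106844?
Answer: -542108/3 ≈ -1.8070e+5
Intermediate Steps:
Y = 180694
K(y) = -26/3
K(2*(-28)) - Y = -26/3 - 1*180694 = -26/3 - 180694 = -542108/3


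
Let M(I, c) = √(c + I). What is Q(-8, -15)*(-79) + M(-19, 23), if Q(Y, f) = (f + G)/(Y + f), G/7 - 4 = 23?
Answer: 13792/23 ≈ 599.65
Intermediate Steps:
G = 189 (G = 28 + 7*23 = 28 + 161 = 189)
Q(Y, f) = (189 + f)/(Y + f) (Q(Y, f) = (f + 189)/(Y + f) = (189 + f)/(Y + f))
M(I, c) = √(I + c)
Q(-8, -15)*(-79) + M(-19, 23) = ((189 - 15)/(-8 - 15))*(-79) + √(-19 + 23) = (174/(-23))*(-79) + √4 = -1/23*174*(-79) + 2 = -174/23*(-79) + 2 = 13746/23 + 2 = 13792/23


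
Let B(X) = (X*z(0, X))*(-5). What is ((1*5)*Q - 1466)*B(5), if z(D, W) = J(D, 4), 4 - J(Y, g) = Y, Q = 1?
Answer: 146100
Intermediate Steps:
J(Y, g) = 4 - Y
z(D, W) = 4 - D
B(X) = -20*X (B(X) = (X*(4 - 1*0))*(-5) = (X*(4 + 0))*(-5) = (X*4)*(-5) = (4*X)*(-5) = -20*X)
((1*5)*Q - 1466)*B(5) = ((1*5)*1 - 1466)*(-20*5) = (5*1 - 1466)*(-100) = (5 - 1466)*(-100) = -1461*(-100) = 146100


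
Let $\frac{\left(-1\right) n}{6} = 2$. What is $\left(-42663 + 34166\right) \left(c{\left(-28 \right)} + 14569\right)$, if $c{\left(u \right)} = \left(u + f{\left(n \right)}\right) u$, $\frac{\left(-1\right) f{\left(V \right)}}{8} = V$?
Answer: $-107614505$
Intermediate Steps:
$n = -12$ ($n = \left(-6\right) 2 = -12$)
$f{\left(V \right)} = - 8 V$
$c{\left(u \right)} = u \left(96 + u\right)$ ($c{\left(u \right)} = \left(u - -96\right) u = \left(u + 96\right) u = \left(96 + u\right) u = u \left(96 + u\right)$)
$\left(-42663 + 34166\right) \left(c{\left(-28 \right)} + 14569\right) = \left(-42663 + 34166\right) \left(- 28 \left(96 - 28\right) + 14569\right) = - 8497 \left(\left(-28\right) 68 + 14569\right) = - 8497 \left(-1904 + 14569\right) = \left(-8497\right) 12665 = -107614505$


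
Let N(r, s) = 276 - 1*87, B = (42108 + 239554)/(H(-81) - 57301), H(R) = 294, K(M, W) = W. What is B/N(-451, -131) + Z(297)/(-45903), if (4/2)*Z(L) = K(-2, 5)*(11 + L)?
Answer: -643192712/14987083293 ≈ -0.042916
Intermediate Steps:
Z(L) = 55/2 + 5*L/2 (Z(L) = (5*(11 + L))/2 = (55 + 5*L)/2 = 55/2 + 5*L/2)
B = -281662/57007 (B = (42108 + 239554)/(294 - 57301) = 281662/(-57007) = 281662*(-1/57007) = -281662/57007 ≈ -4.9408)
N(r, s) = 189 (N(r, s) = 276 - 87 = 189)
B/N(-451, -131) + Z(297)/(-45903) = -281662/57007/189 + (55/2 + (5/2)*297)/(-45903) = -281662/57007*1/189 + (55/2 + 1485/2)*(-1/45903) = -281662/10774323 + 770*(-1/45903) = -281662/10774323 - 70/4173 = -643192712/14987083293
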